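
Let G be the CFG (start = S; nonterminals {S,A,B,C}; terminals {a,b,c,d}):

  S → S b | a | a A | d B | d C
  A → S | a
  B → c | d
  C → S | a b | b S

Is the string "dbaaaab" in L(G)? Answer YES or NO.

Convert to CNF:
  S -> S T0 | T1 A | T2 B | T2 C | a
  A -> S T0 | T1 A | T2 B | T2 C | a
  B -> c | d
  C -> S T0 | T0 S | T1 A | T1 T0 | T2 B | T2 C | a
  T0 -> b
  T1 -> a
  T2 -> d

Fill CYK table bottom-up:
  T[0,0] 'd' = {B,T2}  orig:{B}
  T[1,1] 'b' = {T0}  orig:{}
  T[2,2] 'a' = {A,C,S,T1}  orig:{A,C,S}
  T[3,3] 'a' = {A,C,S,T1}  orig:{A,C,S}
  T[4,4] 'a' = {A,C,S,T1}  orig:{A,C,S}
  T[5,5] 'a' = {A,C,S,T1}  orig:{A,C,S}
  T[6,6] 'b' = {T0}  orig:{}
  T[0,1] 'db' = ∅
  T[1,2] 'ba' = {C}
  T[2,3] 'aa' = {A,C,S}
  T[3,4] 'aa' = {A,C,S}
  T[4,5] 'aa' = {A,C,S}
  T[5,6] 'ab' = {A,C,S}
  T[0,2] 'dba' = {A,C,S}
  T[1,3] 'baa' = {C}
  T[2,4] 'aaa' = {A,C,S}
  T[3,5] 'aaa' = {A,C,S}
  T[4,6] 'aab' = {A,C,S}
  T[0,3] 'dbaa' = {A,C,S}
  T[1,4] 'baaa' = {C}
  T[2,5] 'aaaa' = {A,C,S}
  T[3,6] 'aaab' = {A,C,S}
  T[0,4] 'dbaaa' = {A,C,S}
  T[1,5] 'baaaa' = {C}
  T[2,6] 'aaaab' = {A,C,S}
  T[0,5] 'dbaaaa' = {A,C,S}
  T[1,6] 'baaaab' = {C}
  T[0,6] 'dbaaaab' = {A,C,S}

S ∈ T[0,6] ⇒ YES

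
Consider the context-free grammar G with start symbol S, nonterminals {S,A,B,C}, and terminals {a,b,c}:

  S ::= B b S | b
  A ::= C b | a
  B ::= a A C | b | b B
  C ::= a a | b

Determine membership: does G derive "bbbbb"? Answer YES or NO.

Convert to CNF:
  S -> B X3 | b
  A -> C T0 | a
  B -> T0 B | T1 X2 | b
  C -> T1 T1 | b
  T0 -> b
  T1 -> a
  X2 -> A C
  X3 -> T0 S

CYK fill:
  T[0,0] 'b' = {B,C,S,T0}  orig:{B,C,S}
  T[1,1] 'b' = {B,C,S,T0}  orig:{B,C,S}
  T[2,2] 'b' = {B,C,S,T0}  orig:{B,C,S}
  T[3,3] 'b' = {B,C,S,T0}  orig:{B,C,S}
  T[4,4] 'b' = {B,C,S,T0}  orig:{B,C,S}
  T[0,1] 'bb' = {A,B,X3}  orig:{A,B}
  T[1,2] 'bb' = {A,B,X3}  orig:{A,B}
  T[2,3] 'bb' = {A,B,X3}  orig:{A,B}
  T[3,4] 'bb' = {A,B,X3}  orig:{A,B}
  T[0,2] 'bbb' = {B,S,X2}  orig:{B,S}
  T[1,3] 'bbb' = {B,S,X2}  orig:{B,S}
  T[2,4] 'bbb' = {B,S,X2}  orig:{B,S}
  T[0,3] 'bbbb' = {B,S,X3}  orig:{B,S}
  T[1,4] 'bbbb' = {B,S,X3}  orig:{B,S}
  T[0,4] 'bbbbb' = {B,S,X3}  orig:{B,S}

S ∈ T[0,4] ⇒ YES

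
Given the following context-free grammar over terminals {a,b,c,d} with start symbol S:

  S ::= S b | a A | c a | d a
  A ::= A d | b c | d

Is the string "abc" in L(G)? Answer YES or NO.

CNF form of G:
  S -> S T1 | T0 T3 | T2 T3 | T3 A
  A -> A T0 | T1 T2 | d
  T0 -> d
  T1 -> b
  T2 -> c
  T3 -> a

CYK fill:
  T[0,0] 'a' = {T3}  orig:{}
  T[1,1] 'b' = {T1}  orig:{}
  T[2,2] 'c' = {T2}  orig:{}
  T[0,1] 'ab' = ∅
  T[1,2] 'bc' = {A}
  T[0,2] 'abc' = {S}

S ∈ T[0,2] ⇒ YES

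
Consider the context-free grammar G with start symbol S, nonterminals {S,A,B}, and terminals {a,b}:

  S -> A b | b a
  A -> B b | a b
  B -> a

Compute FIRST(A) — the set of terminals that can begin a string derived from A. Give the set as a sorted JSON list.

FIRST iteration:
pass 1:
  A via A→a b: +{a}
  B via B→a: +{a}
  S via S→A b: +{a}
  S via S→b a: +{b}
  FIRST[S]={a,b}  FIRST[A]={a}  FIRST[B]={a}
pass 2: (stable)
  FIRST[S]={a,b}  FIRST[A]={a}  FIRST[B]={a}

FIRST(A) = ["a"]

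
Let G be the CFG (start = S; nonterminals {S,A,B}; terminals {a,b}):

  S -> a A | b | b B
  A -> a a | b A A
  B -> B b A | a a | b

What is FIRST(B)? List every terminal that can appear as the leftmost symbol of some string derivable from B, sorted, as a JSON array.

FIRST iteration:
[1]
  A via A→a a: +{a}
  A via A→b A A: +{b}
  B via B→a a: +{a}
  B via B→b: +{b}
  S via S→a A: +{a}
  S via S→b: +{b}
  S: {a,b}  A: {a,b}  B: {a,b}
[2] done
  S: {a,b}  A: {a,b}  B: {a,b}

FIRST(B) = ["a", "b"]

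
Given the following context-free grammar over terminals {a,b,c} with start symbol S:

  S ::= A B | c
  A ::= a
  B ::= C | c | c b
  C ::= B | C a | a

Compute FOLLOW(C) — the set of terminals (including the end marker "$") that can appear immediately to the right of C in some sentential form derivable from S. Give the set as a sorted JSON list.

FIRST iteration:
[1]
  A via A→a: +{a}
  B via B→c: +{c}
  C via C→B: +{c}
  C via C→a: +{a}
  S via S→A B: +{a}
  S via S→c: +{c}
  FIRST(S)={a,c}  FIRST(A)={a}  FIRST(B)={c}  FIRST(C)={a,c}
[2]
  B via B→C: +{a}
  FIRST(S)={a,c}  FIRST(A)={a}  FIRST(B)={a,c}  FIRST(C)={a,c}
[3] (no change)
  FIRST(S)={a,c}  FIRST(A)={a}  FIRST(B)={a,c}  FIRST(C)={a,c}

FOLLOW sets:
seed FOLLOW(S) with $
iter 1:
  C→C a: FOLLOW(C) ⊇ FIRST(a) = {a}; new: +{a}
  S→A B: FOLLOW(A) ⊇ FIRST(B) = {a,c}; new: +{a,c}
  S→A B: FOLLOW(B) ⊇ FOLLOW(S) ⊇ {$}; new: +{$}
  S: {$}  A: {a,c}  B: {$}  C: {a}
iter 2:
  B→C: FOLLOW(C) ⊇ FOLLOW(B) ⊇ {$}; new: +{$}
  C→B: FOLLOW(B) ⊇ FOLLOW(C) ⊇ {$,a}; new: +{a}
  S: {$}  A: {a,c}  B: {$,a}  C: {$,a}
iter 3: (stable)
  S: {$}  A: {a,c}  B: {$,a}  C: {$,a}

FOLLOW(C) = ["$", "a"]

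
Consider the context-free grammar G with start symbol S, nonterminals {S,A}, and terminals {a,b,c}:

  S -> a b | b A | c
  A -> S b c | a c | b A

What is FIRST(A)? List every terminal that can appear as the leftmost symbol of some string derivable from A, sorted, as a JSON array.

FIRST sets, iterate to fixpoint:
round 1:
  A via A→a c: +{a}
  A via A→b A: +{b}
  S via S→a b: +{a}
  S via S→b A: +{b}
  S via S→c: +{c}
  FIRST[S]={a,b,c}  FIRST[A]={a,b}
round 2:
  A via A→S b c: +{c}
  FIRST[S]={a,b,c}  FIRST[A]={a,b,c}
round 3: (no change)
  FIRST[S]={a,b,c}  FIRST[A]={a,b,c}

FIRST(A) = ["a", "b", "c"]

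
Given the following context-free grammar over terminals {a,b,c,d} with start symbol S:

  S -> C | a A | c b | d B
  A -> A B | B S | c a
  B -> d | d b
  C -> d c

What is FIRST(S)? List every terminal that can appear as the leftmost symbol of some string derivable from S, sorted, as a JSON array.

Compute FIRST by fixpoint:
[1]
  A via A→c a: +{c}
  B via B→d: +{d}
  C via C→d c: +{d}
  S via S→C: +{d}
  S via S→a A: +{a}
  S via S→c b: +{c}
  S: {a,c,d}  A: {c}  B: {d}  C: {d}
[2]
  A via A→B S: +{d}
  S: {a,c,d}  A: {c,d}  B: {d}  C: {d}
[3] — fixpoint
  S: {a,c,d}  A: {c,d}  B: {d}  C: {d}

FIRST(S) = ["a", "c", "d"]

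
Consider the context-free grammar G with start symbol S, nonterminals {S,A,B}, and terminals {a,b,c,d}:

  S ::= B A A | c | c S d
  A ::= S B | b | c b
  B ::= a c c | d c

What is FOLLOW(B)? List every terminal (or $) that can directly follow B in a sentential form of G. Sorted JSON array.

Compute FIRST by fixpoint:
iter 1:
  A via A→b: +{b}
  A via A→c b: +{c}
  B via B→a c c: +{a}
  B via B→d c: +{d}
  S via S→B A A: +{a,d}
  S via S→c: +{c}
  S: {a,c,d}  A: {b,c}  B: {a,d}
iter 2:
  A via A→S B: +{a,d}
  S: {a,c,d}  A: {a,b,c,d}  B: {a,d}
iter 3: done
  S: {a,c,d}  A: {a,b,c,d}  B: {a,d}

FOLLOW iteration:
initialize: $ ∈ FOLLOW(S)
round 1:
  A→S B: FOLLOW(S) ⊇ FIRST(B) = {a,d}; new: +{a,d}
  S→B A A: FOLLOW(B) ⊇ FIRST(A) = {a,b,c,d}; new: +{a,b,c,d}
  S→B A A: FOLLOW(A) ⊇ FIRST(A) = {a,b,c,d}; new: +{a,b,c,d}
  S→B A A: FOLLOW(A) ⊇ FOLLOW(S) ⊇ {$,a,d}; new: +{$}
  FOLLOW(S)={$,a,d}  FOLLOW(A)={$,a,b,c,d}  FOLLOW(B)={a,b,c,d}
round 2:
  A→S B: FOLLOW(B) ⊇ FOLLOW(A) ⊇ {$,a,b,c,d}; new: +{$}
  FOLLOW(S)={$,a,d}  FOLLOW(A)={$,a,b,c,d}  FOLLOW(B)={$,a,b,c,d}
round 3: (no change)
  FOLLOW(S)={$,a,d}  FOLLOW(A)={$,a,b,c,d}  FOLLOW(B)={$,a,b,c,d}

FOLLOW(B) = ["$", "a", "b", "c", "d"]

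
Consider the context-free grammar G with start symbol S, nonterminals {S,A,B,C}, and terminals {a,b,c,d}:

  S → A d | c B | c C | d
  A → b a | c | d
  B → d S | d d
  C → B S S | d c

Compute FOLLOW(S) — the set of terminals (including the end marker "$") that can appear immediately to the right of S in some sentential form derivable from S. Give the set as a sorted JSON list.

FIRST iteration:
round 1:
  A via A→b a: +{b}
  A via A→c: +{c}
  A via A→d: +{d}
  B via B→d S: +{d}
  C via C→B S S: +{d}
  S via S→A d: +{b,c,d}
  S: {b,c,d}  A: {b,c,d}  B: {d}  C: {d}
round 2: — fixpoint
  S: {b,c,d}  A: {b,c,d}  B: {d}  C: {d}

FOLLOW iteration:
FOLLOW(S) := {$}
round 1:
  C→B S S: FOLLOW(B) ⊇ FIRST(S) = {b,c,d}; new: +{b,c,d}
  C→B S S: FOLLOW(S) ⊇ FIRST(S) = {b,c,d}; new: +{b,c,d}
  S→A d: FOLLOW(A) ⊇ FIRST(d) = {d}; new: +{d}
  S→c B: FOLLOW(B) ⊇ FOLLOW(S) ⊇ {$,b,c,d}; new: +{$}
  S→c C: FOLLOW(C) ⊇ FOLLOW(S) ⊇ {$,b,c,d}; new: +{$,b,c,d}
  S: {$,b,c,d}  A: {d}  B: {$,b,c,d}  C: {$,b,c,d}
round 2: (no change)
  S: {$,b,c,d}  A: {d}  B: {$,b,c,d}  C: {$,b,c,d}

FOLLOW(S) = ["$", "b", "c", "d"]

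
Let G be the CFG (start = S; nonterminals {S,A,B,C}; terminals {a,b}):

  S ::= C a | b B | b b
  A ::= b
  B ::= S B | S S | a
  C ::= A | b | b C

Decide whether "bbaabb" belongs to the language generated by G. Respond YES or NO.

Convert to CNF:
  S -> C T1 | T0 B | T0 T0
  A -> b
  B -> S B | S S | a
  C -> T0 C | b
  T0 -> b
  T1 -> a

CYK table (by increasing span):
  cell(0,0) b: {A,C,T0}  orig:{A,C}
  cell(1,1) b: {A,C,T0}  orig:{A,C}
  cell(2,2) a: {B,T1}  orig:{B}
  cell(3,3) a: {B,T1}  orig:{B}
  cell(4,4) b: {A,C,T0}  orig:{A,C}
  cell(5,5) b: {A,C,T0}  orig:{A,C}
  cell(0,1) bb: {C,S}
  cell(1,2) ba: {S}
  cell(2,3) aa: ∅
  cell(3,4) ab: ∅
  cell(4,5) bb: {C,S}
  cell(0,2) bba: {B,S}
  cell(1,3) baa: {B}
  cell(2,4) aab: ∅
  cell(3,5) abb: ∅
  cell(0,3) bbaa: {B,S}
  cell(1,4) baab: ∅
  cell(2,5) aabb: ∅
  cell(0,4) bbaab: ∅
  cell(1,5) baabb: ∅
  cell(0,5) bbaabb: {B}

S ∉ T[0,5] ⇒ NO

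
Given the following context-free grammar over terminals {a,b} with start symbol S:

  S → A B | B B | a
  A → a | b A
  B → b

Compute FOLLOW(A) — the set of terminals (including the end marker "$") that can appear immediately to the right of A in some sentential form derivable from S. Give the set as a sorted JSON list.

FIRST sets, iterate to fixpoint:
pass 1:
  A via A→a: +{a}
  A via A→b A: +{b}
  B via B→b: +{b}
  S via S→A B: +{a,b}
  S: {a,b}  A: {a,b}  B: {b}
pass 2: done
  S: {a,b}  A: {a,b}  B: {b}

Compute FOLLOW by fixpoint:
seed FOLLOW(S) with $
[1]
  S→A B: FOLLOW(A) ⊇ FIRST(B) = {b}; new: +{b}
  S→A B: FOLLOW(B) ⊇ FOLLOW(S) ⊇ {$}; new: +{$}
  S→B B: FOLLOW(B) ⊇ FIRST(B) = {b}; new: +{b}
  S: {$}  A: {b}  B: {$,b}
[2] done
  S: {$}  A: {b}  B: {$,b}

FOLLOW(A) = ["b"]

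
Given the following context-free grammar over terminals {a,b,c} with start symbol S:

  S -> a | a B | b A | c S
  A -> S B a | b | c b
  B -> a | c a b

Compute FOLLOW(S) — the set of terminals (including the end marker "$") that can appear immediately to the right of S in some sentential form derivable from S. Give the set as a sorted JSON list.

Compute FIRST by fixpoint:
round 1:
  A via A→b: +{b}
  A via A→c b: +{c}
  B via B→a: +{a}
  B via B→c a b: +{c}
  S via S→a: +{a}
  S via S→b A: +{b}
  S via S→c S: +{c}
  FIRST[S]={a,b,c}  FIRST[A]={b,c}  FIRST[B]={a,c}
round 2:
  A via A→S B a: +{a}
  FIRST[S]={a,b,c}  FIRST[A]={a,b,c}  FIRST[B]={a,c}
round 3: (no change)
  FIRST[S]={a,b,c}  FIRST[A]={a,b,c}  FIRST[B]={a,c}

FOLLOW iteration:
FOLLOW(S) := {$}
pass 1:
  A→S B a: FOLLOW(S) ⊇ FIRST(B) = {a,c}; new: +{a,c}
  A→S B a: FOLLOW(B) ⊇ FIRST(a) = {a}; new: +{a}
  S→a B: FOLLOW(B) ⊇ FOLLOW(S) ⊇ {$,a,c}; new: +{$,c}
  S→b A: FOLLOW(A) ⊇ FOLLOW(S) ⊇ {$,a,c}; new: +{$,a,c}
  FOLLOW[S]={$,a,c}  FOLLOW[A]={$,a,c}  FOLLOW[B]={$,a,c}
pass 2: — fixpoint
  FOLLOW[S]={$,a,c}  FOLLOW[A]={$,a,c}  FOLLOW[B]={$,a,c}

FOLLOW(S) = ["$", "a", "c"]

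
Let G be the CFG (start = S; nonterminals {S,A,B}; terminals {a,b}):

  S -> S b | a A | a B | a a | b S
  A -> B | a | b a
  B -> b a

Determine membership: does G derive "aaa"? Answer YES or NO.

CNF form of G:
  S -> S T0 | T0 S | T1 A | T1 B | T1 T1
  A -> T0 T1 | a
  B -> T0 T1
  T0 -> b
  T1 -> a

CYK table (by increasing span):
  cell(0,0) a: {A,T1}  orig:{A}
  cell(1,1) a: {A,T1}  orig:{A}
  cell(2,2) a: {A,T1}  orig:{A}
  cell(0,1) aa: {S}
  cell(1,2) aa: {S}
  cell(0,2) aaa: ∅

S ∉ T[0,2] ⇒ NO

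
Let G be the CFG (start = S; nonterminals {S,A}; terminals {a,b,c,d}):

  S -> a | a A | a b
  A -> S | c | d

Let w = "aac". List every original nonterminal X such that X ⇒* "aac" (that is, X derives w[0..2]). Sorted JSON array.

Convert to CNF:
  S -> T0 A | T0 T1 | a
  A -> T0 A | T0 T1 | a | c | d
  T0 -> a
  T1 -> b

CYK fill (cells [i..j] with 0 ≤ i ≤ j ≤ 2 only):
  T[0,0] 'a' = {A,S,T0}  orig:{A,S}
  T[1,1] 'a' = {A,S,T0}  orig:{A,S}
  T[2,2] 'c' = {A}
  T[0,1] 'aa' = {A,S}
  T[1,2] 'ac' = {A,S}
  T[0,2] 'aac' = {A,S}

Original NTs in T[0,2] deriving "aac": ["A", "S"]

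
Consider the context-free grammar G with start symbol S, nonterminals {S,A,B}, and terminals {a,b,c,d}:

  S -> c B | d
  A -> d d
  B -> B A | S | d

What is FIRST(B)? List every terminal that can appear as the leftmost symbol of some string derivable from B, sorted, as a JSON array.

Compute FIRST by fixpoint:
[1]
  A via A→d d: +{d}
  B via B→d: +{d}
  S via S→c B: +{c}
  S via S→d: +{d}
  S: {c,d}  A: {d}  B: {d}
[2]
  B via B→S: +{c}
  S: {c,d}  A: {d}  B: {c,d}
[3] — fixpoint
  S: {c,d}  A: {d}  B: {c,d}

FIRST(B) = ["c", "d"]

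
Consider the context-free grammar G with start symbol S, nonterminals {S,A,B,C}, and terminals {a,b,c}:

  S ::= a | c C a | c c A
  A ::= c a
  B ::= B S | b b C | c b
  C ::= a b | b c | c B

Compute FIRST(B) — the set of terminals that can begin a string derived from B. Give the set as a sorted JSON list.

Compute FIRST by fixpoint:
iter 1:
  A via A→c a: +{c}
  B via B→b b C: +{b}
  B via B→c b: +{c}
  C via C→a b: +{a}
  C via C→b c: +{b}
  C via C→c B: +{c}
  S via S→a: +{a}
  S via S→c C a: +{c}
  FIRST(S)={a,c}  FIRST(A)={c}  FIRST(B)={b,c}  FIRST(C)={a,b,c}
iter 2: done
  FIRST(S)={a,c}  FIRST(A)={c}  FIRST(B)={b,c}  FIRST(C)={a,b,c}

FIRST(B) = ["b", "c"]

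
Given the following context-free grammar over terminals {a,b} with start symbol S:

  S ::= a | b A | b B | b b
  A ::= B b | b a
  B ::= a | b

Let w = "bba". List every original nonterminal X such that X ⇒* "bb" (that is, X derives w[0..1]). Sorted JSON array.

Convert to CNF:
  S -> T0 A | T0 B | T0 T0 | a
  A -> B T0 | T0 T1
  B -> a | b
  T0 -> b
  T1 -> a

CYK table (by increasing span) — only the sub-triangle for w[0..1]:
  [0..0]={B,T0}  "b"  orig:{B}
  [1..1]={B,T0}  "b"  orig:{B}
  [0..1]={A,S}  "bb"

Original NTs in T[0,1] deriving "bb": ["A", "S"]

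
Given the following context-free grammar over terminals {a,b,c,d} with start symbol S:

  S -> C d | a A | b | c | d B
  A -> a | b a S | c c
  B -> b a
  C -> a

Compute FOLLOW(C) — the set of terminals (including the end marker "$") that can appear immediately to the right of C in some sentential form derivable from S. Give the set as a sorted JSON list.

Compute FIRST by fixpoint:
[1]
  A via A→a: +{a}
  A via A→b a S: +{b}
  A via A→c c: +{c}
  B via B→b a: +{b}
  C via C→a: +{a}
  S via S→C d: +{a}
  S via S→b: +{b}
  S via S→c: +{c}
  S via S→d B: +{d}
  FIRST[S]={a,b,c,d}  FIRST[A]={a,b,c}  FIRST[B]={b}  FIRST[C]={a}
[2] done
  FIRST[S]={a,b,c,d}  FIRST[A]={a,b,c}  FIRST[B]={b}  FIRST[C]={a}

FOLLOW sets:
FOLLOW(S) := {$}
iter 1:
  S→C d: FOLLOW(C) ⊇ FIRST(d) = {d}; new: +{d}
  S→a A: FOLLOW(A) ⊇ FOLLOW(S) ⊇ {$}; new: +{$}
  S→d B: FOLLOW(B) ⊇ FOLLOW(S) ⊇ {$}; new: +{$}
  S: {$}  A: {$}  B: {$}  C: {d}
iter 2: — fixpoint
  S: {$}  A: {$}  B: {$}  C: {d}

FOLLOW(C) = ["d"]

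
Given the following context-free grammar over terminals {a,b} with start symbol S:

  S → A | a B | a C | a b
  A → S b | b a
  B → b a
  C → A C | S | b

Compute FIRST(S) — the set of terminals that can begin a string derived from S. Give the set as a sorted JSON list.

Compute FIRST by fixpoint:
iter 1:
  A via A→b a: +{b}
  B via B→b a: +{b}
  C via C→A C: +{b}
  S via S→A: +{b}
  S via S→a B: +{a}
  FIRST[S]={a,b}  FIRST[A]={b}  FIRST[B]={b}  FIRST[C]={b}
iter 2:
  A via A→S b: +{a}
  C via C→A C: +{a}
  FIRST[S]={a,b}  FIRST[A]={a,b}  FIRST[B]={b}  FIRST[C]={a,b}
iter 3: (no change)
  FIRST[S]={a,b}  FIRST[A]={a,b}  FIRST[B]={b}  FIRST[C]={a,b}

FIRST(S) = ["a", "b"]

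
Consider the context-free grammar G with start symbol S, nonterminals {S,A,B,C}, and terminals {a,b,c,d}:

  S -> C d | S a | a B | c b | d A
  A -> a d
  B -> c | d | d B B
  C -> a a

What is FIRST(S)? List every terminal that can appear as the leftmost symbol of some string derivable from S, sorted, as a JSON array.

FIRST sets, iterate to fixpoint:
round 1:
  A via A→a d: +{a}
  B via B→c: +{c}
  B via B→d: +{d}
  C via C→a a: +{a}
  S via S→C d: +{a}
  S via S→c b: +{c}
  S via S→d A: +{d}
  S: {a,c,d}  A: {a}  B: {c,d}  C: {a}
round 2: done
  S: {a,c,d}  A: {a}  B: {c,d}  C: {a}

FIRST(S) = ["a", "c", "d"]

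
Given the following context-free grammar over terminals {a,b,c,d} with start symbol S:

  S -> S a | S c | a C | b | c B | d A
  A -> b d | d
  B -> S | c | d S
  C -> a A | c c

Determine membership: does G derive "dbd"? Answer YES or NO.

CNF form of G:
  S -> S T2 | S T3 | T1 A | T2 C | T3 B | b
  A -> T0 T1 | d
  B -> S T2 | S T3 | T1 A | T1 S | T2 C | T3 B | b | c
  C -> T2 A | T3 T3
  T0 -> b
  T1 -> d
  T2 -> a
  T3 -> c

CYK fill:
  T[0,0] 'd' = {A,T1}  orig:{A}
  T[1,1] 'b' = {B,S,T0}  orig:{B,S}
  T[2,2] 'd' = {A,T1}  orig:{A}
  T[0,1] 'db' = {B}
  T[1,2] 'bd' = {A}
  T[0,2] 'dbd' = {B,S}

S ∈ T[0,2] ⇒ YES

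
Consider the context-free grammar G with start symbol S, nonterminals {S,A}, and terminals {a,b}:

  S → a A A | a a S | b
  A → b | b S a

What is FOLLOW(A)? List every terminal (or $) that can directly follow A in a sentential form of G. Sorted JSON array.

FIRST sets, iterate to fixpoint:
round 1:
  A via A→b: +{b}
  S via S→a A A: +{a}
  S via S→b: +{b}
  FIRST[S]={a,b}  FIRST[A]={b}
round 2: — fixpoint
  FIRST[S]={a,b}  FIRST[A]={b}

FOLLOW sets:
initialize: $ ∈ FOLLOW(S)
round 1:
  A→b S a: FOLLOW(S) ⊇ FIRST(a) = {a}; new: +{a}
  S→a A A: FOLLOW(A) ⊇ FIRST(A) = {b}; new: +{b}
  S→a A A: FOLLOW(A) ⊇ FOLLOW(S) ⊇ {$,a}; new: +{$,a}
  FOLLOW[S]={$,a}  FOLLOW[A]={$,a,b}
round 2: (no change)
  FOLLOW[S]={$,a}  FOLLOW[A]={$,a,b}

FOLLOW(A) = ["$", "a", "b"]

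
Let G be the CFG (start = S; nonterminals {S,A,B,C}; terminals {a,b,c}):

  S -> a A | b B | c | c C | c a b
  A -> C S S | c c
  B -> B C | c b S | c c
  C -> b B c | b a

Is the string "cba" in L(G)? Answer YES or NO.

Convert to CNF:
  S -> T0 C | T0 X6 | T1 B | T2 A | c
  A -> C X3 | T0 T0
  B -> B C | T0 T0 | T0 X4
  C -> T1 T2 | T1 X5
  T0 -> c
  T1 -> b
  T2 -> a
  X3 -> S S
  X4 -> T1 S
  X5 -> B T0
  X6 -> T2 T1

Fill CYK table bottom-up:
  cell(0,0) c: {S,T0}  orig:{S}
  cell(1,1) b: {T1}  orig:{}
  cell(2,2) a: {T2}  orig:{}
  cell(0,1) cb: ∅
  cell(1,2) ba: {C}
  cell(0,2) cba: {S}

S ∈ T[0,2] ⇒ YES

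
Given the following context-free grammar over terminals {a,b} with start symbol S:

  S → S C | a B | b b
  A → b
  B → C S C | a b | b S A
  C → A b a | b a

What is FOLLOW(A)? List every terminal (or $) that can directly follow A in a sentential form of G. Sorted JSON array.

FIRST iteration:
pass 1:
  A via A→b: +{b}
  B via B→a b: +{a}
  B via B→b S A: +{b}
  C via C→A b a: +{b}
  S via S→a B: +{a}
  S via S→b b: +{b}
  FIRST(S)={a,b}  FIRST(A)={b}  FIRST(B)={a,b}  FIRST(C)={b}
pass 2: done
  FIRST(S)={a,b}  FIRST(A)={b}  FIRST(B)={a,b}  FIRST(C)={b}

FOLLOW sets:
FOLLOW(S) := {$}
iter 1:
  B→C S C: FOLLOW(C) ⊇ FIRST(S) = {a,b}; new: +{a,b}
  B→C S C: FOLLOW(S) ⊇ FIRST(C) = {b}; new: +{b}
  C→A b a: FOLLOW(A) ⊇ FIRST(b) = {b}; new: +{b}
  S→S C: FOLLOW(C) ⊇ FOLLOW(S) ⊇ {$,b}; new: +{$}
  S→a B: FOLLOW(B) ⊇ FOLLOW(S) ⊇ {$,b}; new: +{$,b}
  FOLLOW[S]={$,b}  FOLLOW[A]={b}  FOLLOW[B]={$,b}  FOLLOW[C]={$,a,b}
iter 2:
  B→b S A: FOLLOW(A) ⊇ FOLLOW(B) ⊇ {$,b}; new: +{$}
  FOLLOW[S]={$,b}  FOLLOW[A]={$,b}  FOLLOW[B]={$,b}  FOLLOW[C]={$,a,b}
iter 3: done
  FOLLOW[S]={$,b}  FOLLOW[A]={$,b}  FOLLOW[B]={$,b}  FOLLOW[C]={$,a,b}

FOLLOW(A) = ["$", "b"]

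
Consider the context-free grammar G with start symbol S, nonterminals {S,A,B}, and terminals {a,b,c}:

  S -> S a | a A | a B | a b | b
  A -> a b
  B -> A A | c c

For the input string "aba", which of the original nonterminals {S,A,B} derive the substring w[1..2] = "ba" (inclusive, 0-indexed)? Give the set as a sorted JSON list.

CNF form of G:
  S -> S T0 | T0 A | T0 B | T0 T1 | b
  A -> T0 T1
  B -> A A | T2 T2
  T0 -> a
  T1 -> b
  T2 -> c

CYK fill (cells [i..j] with 1 ≤ i ≤ j ≤ 2 only):
  [1..1]={S,T1}  "b"  orig:{S}
  [2..2]={T0}  "a"  orig:{}
  [1..2]={S}  "ba"

Original NTs in T[1,2] deriving "ba": ["S"]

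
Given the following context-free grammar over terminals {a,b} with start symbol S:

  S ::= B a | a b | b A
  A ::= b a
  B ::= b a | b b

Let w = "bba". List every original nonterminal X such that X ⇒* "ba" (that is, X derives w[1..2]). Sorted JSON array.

CNF form of G:
  S -> B T1 | T0 A | T1 T0
  A -> T0 T1
  B -> T0 T0 | T0 T1
  T0 -> b
  T1 -> a

CYK table (by increasing span), restricted to cells inside w[1..2]:
  cell(1,1) b: {T0}  orig:{}
  cell(2,2) a: {T1}  orig:{}
  cell(1,2) ba: {A,B}

Original NTs in T[1,2] deriving "ba": ["A", "B"]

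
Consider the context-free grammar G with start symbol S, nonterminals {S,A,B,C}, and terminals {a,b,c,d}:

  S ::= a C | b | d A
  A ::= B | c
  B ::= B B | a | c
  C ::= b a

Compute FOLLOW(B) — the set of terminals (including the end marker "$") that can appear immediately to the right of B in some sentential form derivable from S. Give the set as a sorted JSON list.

FIRST sets, iterate to fixpoint:
pass 1:
  A via A→c: +{c}
  B via B→a: +{a}
  B via B→c: +{c}
  C via C→b a: +{b}
  S via S→a C: +{a}
  S via S→b: +{b}
  S via S→d A: +{d}
  FIRST(S)={a,b,d}  FIRST(A)={c}  FIRST(B)={a,c}  FIRST(C)={b}
pass 2:
  A via A→B: +{a}
  FIRST(S)={a,b,d}  FIRST(A)={a,c}  FIRST(B)={a,c}  FIRST(C)={b}
pass 3: (no change)
  FIRST(S)={a,b,d}  FIRST(A)={a,c}  FIRST(B)={a,c}  FIRST(C)={b}

Compute FOLLOW by fixpoint:
initialize: $ ∈ FOLLOW(S)
pass 1:
  B→B B: FOLLOW(B) ⊇ FIRST(B) = {a,c}; new: +{a,c}
  S→a C: FOLLOW(C) ⊇ FOLLOW(S) ⊇ {$}; new: +{$}
  S→d A: FOLLOW(A) ⊇ FOLLOW(S) ⊇ {$}; new: +{$}
  S: {$}  A: {$}  B: {a,c}  C: {$}
pass 2:
  A→B: FOLLOW(B) ⊇ FOLLOW(A) ⊇ {$}; new: +{$}
  S: {$}  A: {$}  B: {$,a,c}  C: {$}
pass 3: (no change)
  S: {$}  A: {$}  B: {$,a,c}  C: {$}

FOLLOW(B) = ["$", "a", "c"]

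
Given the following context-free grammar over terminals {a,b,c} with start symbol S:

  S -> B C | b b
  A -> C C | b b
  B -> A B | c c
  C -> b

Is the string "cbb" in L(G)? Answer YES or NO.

Convert to CNF:
  S -> B C | T0 T0
  A -> C C | T0 T0
  B -> A B | T1 T1
  C -> b
  T0 -> b
  T1 -> c

CYK table (by increasing span):
  [0..0]={T1}  "c"  orig:{}
  [1..1]={C,T0}  "b"  orig:{C}
  [2..2]={C,T0}  "b"  orig:{C}
  [0..1]=∅  "cb"
  [1..2]={A,S}  "bb"
  [0..2]=∅  "cbb"

S ∉ T[0,2] ⇒ NO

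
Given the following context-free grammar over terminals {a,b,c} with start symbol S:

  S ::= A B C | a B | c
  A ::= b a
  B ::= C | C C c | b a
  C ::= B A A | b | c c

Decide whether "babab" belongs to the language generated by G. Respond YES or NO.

Convert to CNF:
  S -> A X6 | T1 B | c
  A -> T0 T1
  B -> B X3 | C X4 | T0 T1 | T2 T2 | b
  C -> B X5 | T2 T2 | b
  T0 -> b
  T1 -> a
  T2 -> c
  X3 -> A A
  X4 -> C T2
  X5 -> A A
  X6 -> B C

Fill CYK table bottom-up:
  cell(0,0) b: {B,C,T0}  orig:{B,C}
  cell(1,1) a: {T1}  orig:{}
  cell(2,2) b: {B,C,T0}  orig:{B,C}
  cell(3,3) a: {T1}  orig:{}
  cell(4,4) b: {B,C,T0}  orig:{B,C}
  cell(0,1) ba: {A,B}
  cell(1,2) ab: {S}
  cell(2,3) ba: {A,B}
  cell(3,4) ab: {S}
  cell(0,2) bab: {X6}  orig:{}
  cell(1,3) aba: {S}
  cell(2,4) bab: {X6}  orig:{}
  cell(0,3) baba: {X3,X5}  orig:{}
  cell(1,4) abab: ∅
  cell(0,4) babab: {S}

S ∈ T[0,4] ⇒ YES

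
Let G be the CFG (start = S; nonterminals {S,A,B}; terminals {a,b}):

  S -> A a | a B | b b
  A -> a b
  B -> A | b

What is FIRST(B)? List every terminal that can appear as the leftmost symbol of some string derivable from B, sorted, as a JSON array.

FIRST iteration:
[1]
  A via A→a b: +{a}
  B via B→A: +{a}
  B via B→b: +{b}
  S via S→A a: +{a}
  S via S→b b: +{b}
  S: {a,b}  A: {a}  B: {a,b}
[2] — fixpoint
  S: {a,b}  A: {a}  B: {a,b}

FIRST(B) = ["a", "b"]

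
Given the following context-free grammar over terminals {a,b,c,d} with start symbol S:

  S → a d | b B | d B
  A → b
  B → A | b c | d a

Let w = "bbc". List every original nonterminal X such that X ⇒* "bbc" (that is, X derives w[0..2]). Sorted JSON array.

Convert to CNF:
  S -> T0 B | T2 B | T3 T2
  A -> b
  B -> T0 T1 | T2 T3 | b
  T0 -> b
  T1 -> c
  T2 -> d
  T3 -> a

CYK fill — only the sub-triangle for w[0..2]:
  [0..0]={A,B,T0}  "b"  orig:{A,B}
  [1..1]={A,B,T0}  "b"  orig:{A,B}
  [2..2]={T1}  "c"  orig:{}
  [0..1]={S}  "bb"
  [1..2]={B}  "bc"
  [0..2]={S}  "bbc"

Original NTs in T[0,2] deriving "bbc": ["S"]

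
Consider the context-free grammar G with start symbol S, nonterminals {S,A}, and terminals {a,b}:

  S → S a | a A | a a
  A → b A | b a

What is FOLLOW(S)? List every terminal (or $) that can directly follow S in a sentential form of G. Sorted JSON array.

FIRST sets, iterate to fixpoint:
pass 1:
  A via A→b A: +{b}
  S via S→a A: +{a}
  FIRST(S)={a}  FIRST(A)={b}
pass 2: (no change)
  FIRST(S)={a}  FIRST(A)={b}

Compute FOLLOW by fixpoint:
FOLLOW(S) := {$}
round 1:
  S→S a: FOLLOW(S) ⊇ FIRST(a) = {a}; new: +{a}
  S→a A: FOLLOW(A) ⊇ FOLLOW(S) ⊇ {$,a}; new: +{$,a}
  FOLLOW(S)={$,a}  FOLLOW(A)={$,a}
round 2: (no change)
  FOLLOW(S)={$,a}  FOLLOW(A)={$,a}

FOLLOW(S) = ["$", "a"]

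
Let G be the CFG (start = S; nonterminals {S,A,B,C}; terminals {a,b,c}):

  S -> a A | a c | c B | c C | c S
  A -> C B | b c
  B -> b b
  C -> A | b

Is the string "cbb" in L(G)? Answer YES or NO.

Convert to CNF:
  S -> T1 B | T1 C | T1 S | T2 A | T2 T1
  A -> C B | T0 T1
  B -> T0 T0
  C -> C B | T0 T1 | b
  T0 -> b
  T1 -> c
  T2 -> a

CYK table (by increasing span):
  T[0,0] 'c' = {T1}  orig:{}
  T[1,1] 'b' = {C,T0}  orig:{C}
  T[2,2] 'b' = {C,T0}  orig:{C}
  T[0,1] 'cb' = {S}
  T[1,2] 'bb' = {B}
  T[0,2] 'cbb' = {S}

S ∈ T[0,2] ⇒ YES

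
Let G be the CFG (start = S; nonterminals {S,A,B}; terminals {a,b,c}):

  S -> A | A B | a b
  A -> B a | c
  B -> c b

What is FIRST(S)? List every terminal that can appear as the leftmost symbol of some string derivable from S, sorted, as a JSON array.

Compute FIRST by fixpoint:
pass 1:
  A via A→c: +{c}
  B via B→c b: +{c}
  S via S→A: +{c}
  S via S→a b: +{a}
  S: {a,c}  A: {c}  B: {c}
pass 2: (stable)
  S: {a,c}  A: {c}  B: {c}

FIRST(S) = ["a", "c"]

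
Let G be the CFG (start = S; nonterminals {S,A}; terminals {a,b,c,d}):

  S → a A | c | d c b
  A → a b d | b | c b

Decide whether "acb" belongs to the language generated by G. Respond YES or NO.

Convert to CNF:
  S -> T0 A | T2 X5 | c
  A -> T0 X4 | T3 T1 | b
  T0 -> a
  T1 -> b
  T2 -> d
  T3 -> c
  X4 -> T1 T2
  X5 -> T3 T1

CYK fill:
  [0..0]={T0}  "a"  orig:{}
  [1..1]={S,T3}  "c"  orig:{S}
  [2..2]={A,T1}  "b"  orig:{A}
  [0..1]=∅  "ac"
  [1..2]={A,X5}  "cb"  orig:{A}
  [0..2]={S}  "acb"

S ∈ T[0,2] ⇒ YES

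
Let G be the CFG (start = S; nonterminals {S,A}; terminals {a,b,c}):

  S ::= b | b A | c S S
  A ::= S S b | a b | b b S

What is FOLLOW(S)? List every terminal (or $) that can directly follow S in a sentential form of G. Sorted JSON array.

Compute FIRST by fixpoint:
iter 1:
  A via A→a b: +{a}
  A via A→b b S: +{b}
  S via S→b: +{b}
  S via S→c S S: +{c}
  FIRST[S]={b,c}  FIRST[A]={a,b}
iter 2:
  A via A→S S b: +{c}
  FIRST[S]={b,c}  FIRST[A]={a,b,c}
iter 3: — fixpoint
  FIRST[S]={b,c}  FIRST[A]={a,b,c}

FOLLOW iteration:
seed FOLLOW(S) with $
round 1:
  A→S S b: FOLLOW(S) ⊇ FIRST(S) = {b,c}; new: +{b,c}
  S→b A: FOLLOW(A) ⊇ FOLLOW(S) ⊇ {$,b,c}; new: +{$,b,c}
  FOLLOW[S]={$,b,c}  FOLLOW[A]={$,b,c}
round 2: (no change)
  FOLLOW[S]={$,b,c}  FOLLOW[A]={$,b,c}

FOLLOW(S) = ["$", "b", "c"]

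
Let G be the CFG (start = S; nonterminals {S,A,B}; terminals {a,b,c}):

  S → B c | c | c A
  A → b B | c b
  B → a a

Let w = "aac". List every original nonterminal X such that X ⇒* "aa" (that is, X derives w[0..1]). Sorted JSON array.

Convert to CNF:
  S -> B T1 | T1 A | c
  A -> T0 B | T1 T0
  B -> T2 T2
  T0 -> b
  T1 -> c
  T2 -> a

CYK table (by increasing span) (cells [i..j] with 0 ≤ i ≤ j ≤ 1 only):
  cell(0,0) a: {T2}  orig:{}
  cell(1,1) a: {T2}  orig:{}
  cell(0,1) aa: {B}

Original NTs in T[0,1] deriving "aa": ["B"]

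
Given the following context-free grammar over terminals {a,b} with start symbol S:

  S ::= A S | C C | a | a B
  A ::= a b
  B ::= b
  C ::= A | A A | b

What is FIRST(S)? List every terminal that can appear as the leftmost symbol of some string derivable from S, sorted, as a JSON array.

FIRST sets, iterate to fixpoint:
round 1:
  A via A→a b: +{a}
  B via B→b: +{b}
  C via C→A: +{a}
  C via C→b: +{b}
  S via S→A S: +{a}
  S via S→C C: +{b}
  FIRST[S]={a,b}  FIRST[A]={a}  FIRST[B]={b}  FIRST[C]={a,b}
round 2: (no change)
  FIRST[S]={a,b}  FIRST[A]={a}  FIRST[B]={b}  FIRST[C]={a,b}

FIRST(S) = ["a", "b"]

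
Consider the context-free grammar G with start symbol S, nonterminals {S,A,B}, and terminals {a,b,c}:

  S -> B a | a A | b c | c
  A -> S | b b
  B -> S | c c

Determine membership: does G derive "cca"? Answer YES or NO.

Convert to CNF:
  S -> B T0 | T0 A | T1 T2 | c
  A -> B T0 | T0 A | T1 T1 | T1 T2 | c
  B -> B T0 | T0 A | T1 T2 | T2 T2 | c
  T0 -> a
  T1 -> b
  T2 -> c

CYK table (by increasing span):
  cell(0,0) c: {A,B,S,T2}  orig:{A,B,S}
  cell(1,1) c: {A,B,S,T2}  orig:{A,B,S}
  cell(2,2) a: {T0}  orig:{}
  cell(0,1) cc: {B}
  cell(1,2) ca: {A,B,S}
  cell(0,2) cca: {A,B,S}

S ∈ T[0,2] ⇒ YES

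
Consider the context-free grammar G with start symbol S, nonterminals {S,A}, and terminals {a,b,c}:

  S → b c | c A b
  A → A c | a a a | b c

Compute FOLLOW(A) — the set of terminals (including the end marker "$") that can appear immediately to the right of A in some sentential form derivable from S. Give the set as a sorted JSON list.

FIRST sets, iterate to fixpoint:
[1]
  A via A→a a a: +{a}
  A via A→b c: +{b}
  S via S→b c: +{b}
  S via S→c A b: +{c}
  S: {b,c}  A: {a,b}
[2] done
  S: {b,c}  A: {a,b}

FOLLOW sets:
seed FOLLOW(S) with $
[1]
  A→A c: FOLLOW(A) ⊇ FIRST(c) = {c}; new: +{c}
  S→c A b: FOLLOW(A) ⊇ FIRST(b) = {b}; new: +{b}
  FOLLOW(S)={$}  FOLLOW(A)={b,c}
[2] (stable)
  FOLLOW(S)={$}  FOLLOW(A)={b,c}

FOLLOW(A) = ["b", "c"]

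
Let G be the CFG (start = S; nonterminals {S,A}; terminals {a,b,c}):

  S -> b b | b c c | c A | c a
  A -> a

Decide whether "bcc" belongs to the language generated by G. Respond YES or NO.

Convert to CNF:
  S -> T0 T0 | T0 X3 | T1 A | T1 T2
  A -> a
  T0 -> b
  T1 -> c
  T2 -> a
  X3 -> T1 T1

Fill CYK table bottom-up:
  cell(0,0) b: {T0}  orig:{}
  cell(1,1) c: {T1}  orig:{}
  cell(2,2) c: {T1}  orig:{}
  cell(0,1) bc: ∅
  cell(1,2) cc: {X3}  orig:{}
  cell(0,2) bcc: {S}

S ∈ T[0,2] ⇒ YES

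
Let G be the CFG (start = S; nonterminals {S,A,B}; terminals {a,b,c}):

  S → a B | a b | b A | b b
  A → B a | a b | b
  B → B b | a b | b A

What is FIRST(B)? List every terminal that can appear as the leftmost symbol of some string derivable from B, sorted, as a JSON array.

FIRST iteration:
pass 1:
  A via A→a b: +{a}
  A via A→b: +{b}
  B via B→a b: +{a}
  B via B→b A: +{b}
  S via S→a B: +{a}
  S via S→b A: +{b}
  FIRST[S]={a,b}  FIRST[A]={a,b}  FIRST[B]={a,b}
pass 2: (no change)
  FIRST[S]={a,b}  FIRST[A]={a,b}  FIRST[B]={a,b}

FIRST(B) = ["a", "b"]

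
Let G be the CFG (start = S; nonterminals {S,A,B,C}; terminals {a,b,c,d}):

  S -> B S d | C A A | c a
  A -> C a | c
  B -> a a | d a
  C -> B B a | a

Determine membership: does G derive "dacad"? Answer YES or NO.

CNF form of G:
  S -> B X4 | C X5 | T2 T0
  A -> C T0 | c
  B -> T0 T0 | T1 T0
  C -> B X3 | a
  T0 -> a
  T1 -> d
  T2 -> c
  X3 -> B T0
  X4 -> S T1
  X5 -> A A

CYK table (by increasing span):
  T[0,0] 'd' = {T1}  orig:{}
  T[1,1] 'a' = {C,T0}  orig:{C}
  T[2,2] 'c' = {A,T2}  orig:{A}
  T[3,3] 'a' = {C,T0}  orig:{C}
  T[4,4] 'd' = {T1}  orig:{}
  T[0,1] 'da' = {B}
  T[1,2] 'ac' = ∅
  T[2,3] 'ca' = {S}
  T[3,4] 'ad' = ∅
  T[0,2] 'dac' = ∅
  T[1,3] 'aca' = ∅
  T[2,4] 'cad' = {X4}  orig:{}
  T[0,3] 'daca' = ∅
  T[1,4] 'acad' = ∅
  T[0,4] 'dacad' = {S}

S ∈ T[0,4] ⇒ YES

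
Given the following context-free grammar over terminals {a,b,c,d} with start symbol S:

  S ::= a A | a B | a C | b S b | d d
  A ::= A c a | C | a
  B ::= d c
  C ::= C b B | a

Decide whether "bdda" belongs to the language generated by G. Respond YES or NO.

Convert to CNF:
  S -> T1 A | T1 B | T1 C | T2 X7 | T3 T3
  A -> A X4 | C X5 | a
  B -> T3 T0
  C -> C X6 | a
  T0 -> c
  T1 -> a
  T2 -> b
  T3 -> d
  X4 -> T0 T1
  X5 -> T2 B
  X6 -> T2 B
  X7 -> S T2

CYK fill:
  cell(0,0) b: {T2}  orig:{}
  cell(1,1) d: {T3}  orig:{}
  cell(2,2) d: {T3}  orig:{}
  cell(3,3) a: {A,C,T1}  orig:{A,C}
  cell(0,1) bd: ∅
  cell(1,2) dd: {S}
  cell(2,3) da: ∅
  cell(0,2) bdd: ∅
  cell(1,3) dda: ∅
  cell(0,3) bdda: ∅

S ∉ T[0,3] ⇒ NO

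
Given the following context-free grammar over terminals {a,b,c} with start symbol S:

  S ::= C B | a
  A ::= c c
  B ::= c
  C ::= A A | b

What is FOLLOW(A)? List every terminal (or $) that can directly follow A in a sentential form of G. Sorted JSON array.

FIRST iteration:
pass 1:
  A via A→c c: +{c}
  B via B→c: +{c}
  C via C→A A: +{c}
  C via C→b: +{b}
  S via S→C B: +{b,c}
  S via S→a: +{a}
  FIRST(S)={a,b,c}  FIRST(A)={c}  FIRST(B)={c}  FIRST(C)={b,c}
pass 2: (no change)
  FIRST(S)={a,b,c}  FIRST(A)={c}  FIRST(B)={c}  FIRST(C)={b,c}

FOLLOW sets:
FOLLOW(S) := {$}
iter 1:
  C→A A: FOLLOW(A) ⊇ FIRST(A) = {c}; new: +{c}
  S→C B: FOLLOW(C) ⊇ FIRST(B) = {c}; new: +{c}
  S→C B: FOLLOW(B) ⊇ FOLLOW(S) ⊇ {$}; new: +{$}
  FOLLOW[S]={$}  FOLLOW[A]={c}  FOLLOW[B]={$}  FOLLOW[C]={c}
iter 2: (no change)
  FOLLOW[S]={$}  FOLLOW[A]={c}  FOLLOW[B]={$}  FOLLOW[C]={c}

FOLLOW(A) = ["c"]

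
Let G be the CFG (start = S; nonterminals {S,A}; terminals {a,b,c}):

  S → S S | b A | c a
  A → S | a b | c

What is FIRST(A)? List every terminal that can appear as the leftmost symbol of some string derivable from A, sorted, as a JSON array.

FIRST sets, iterate to fixpoint:
iter 1:
  A via A→a b: +{a}
  A via A→c: +{c}
  S via S→b A: +{b}
  S via S→c a: +{c}
  S: {b,c}  A: {a,c}
iter 2:
  A via A→S: +{b}
  S: {b,c}  A: {a,b,c}
iter 3: — fixpoint
  S: {b,c}  A: {a,b,c}

FIRST(A) = ["a", "b", "c"]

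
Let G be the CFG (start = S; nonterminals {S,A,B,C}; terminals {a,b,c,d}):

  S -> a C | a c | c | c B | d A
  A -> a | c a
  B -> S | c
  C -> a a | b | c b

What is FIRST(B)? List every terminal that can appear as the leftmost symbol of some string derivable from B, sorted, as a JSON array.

FIRST sets, iterate to fixpoint:
pass 1:
  A via A→a: +{a}
  A via A→c a: +{c}
  B via B→c: +{c}
  C via C→a a: +{a}
  C via C→b: +{b}
  C via C→c b: +{c}
  S via S→a C: +{a}
  S via S→c: +{c}
  S via S→d A: +{d}
  FIRST[S]={a,c,d}  FIRST[A]={a,c}  FIRST[B]={c}  FIRST[C]={a,b,c}
pass 2:
  B via B→S: +{a,d}
  FIRST[S]={a,c,d}  FIRST[A]={a,c}  FIRST[B]={a,c,d}  FIRST[C]={a,b,c}
pass 3: (no change)
  FIRST[S]={a,c,d}  FIRST[A]={a,c}  FIRST[B]={a,c,d}  FIRST[C]={a,b,c}

FIRST(B) = ["a", "c", "d"]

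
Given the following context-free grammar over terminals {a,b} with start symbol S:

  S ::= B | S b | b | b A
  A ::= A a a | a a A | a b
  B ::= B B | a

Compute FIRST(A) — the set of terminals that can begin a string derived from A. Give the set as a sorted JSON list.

FIRST sets, iterate to fixpoint:
pass 1:
  A via A→a a A: +{a}
  B via B→a: +{a}
  S via S→B: +{a}
  S via S→b: +{b}
  S: {a,b}  A: {a}  B: {a}
pass 2: (no change)
  S: {a,b}  A: {a}  B: {a}

FIRST(A) = ["a"]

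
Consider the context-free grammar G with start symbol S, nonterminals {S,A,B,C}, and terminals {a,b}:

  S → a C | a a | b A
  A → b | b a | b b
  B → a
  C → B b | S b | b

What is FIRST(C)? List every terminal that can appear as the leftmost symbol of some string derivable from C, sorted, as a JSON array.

Compute FIRST by fixpoint:
round 1:
  A via A→b: +{b}
  B via B→a: +{a}
  C via C→B b: +{a}
  C via C→b: +{b}
  S via S→a C: +{a}
  S via S→b A: +{b}
  FIRST(S)={a,b}  FIRST(A)={b}  FIRST(B)={a}  FIRST(C)={a,b}
round 2: (no change)
  FIRST(S)={a,b}  FIRST(A)={b}  FIRST(B)={a}  FIRST(C)={a,b}

FIRST(C) = ["a", "b"]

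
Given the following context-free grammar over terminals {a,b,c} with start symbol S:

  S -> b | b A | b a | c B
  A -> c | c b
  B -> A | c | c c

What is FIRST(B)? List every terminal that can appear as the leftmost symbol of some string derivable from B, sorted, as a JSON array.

FIRST sets, iterate to fixpoint:
round 1:
  A via A→c: +{c}
  B via B→A: +{c}
  S via S→b: +{b}
  S via S→c B: +{c}
  S: {b,c}  A: {c}  B: {c}
round 2: (no change)
  S: {b,c}  A: {c}  B: {c}

FIRST(B) = ["c"]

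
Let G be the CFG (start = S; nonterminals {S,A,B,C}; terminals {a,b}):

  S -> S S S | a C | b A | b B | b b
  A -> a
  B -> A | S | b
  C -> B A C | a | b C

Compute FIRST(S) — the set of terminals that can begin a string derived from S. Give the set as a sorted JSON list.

Compute FIRST by fixpoint:
round 1:
  A via A→a: +{a}
  B via B→A: +{a}
  B via B→b: +{b}
  C via C→B A C: +{a,b}
  S via S→a C: +{a}
  S via S→b A: +{b}
  S: {a,b}  A: {a}  B: {a,b}  C: {a,b}
round 2: (no change)
  S: {a,b}  A: {a}  B: {a,b}  C: {a,b}

FIRST(S) = ["a", "b"]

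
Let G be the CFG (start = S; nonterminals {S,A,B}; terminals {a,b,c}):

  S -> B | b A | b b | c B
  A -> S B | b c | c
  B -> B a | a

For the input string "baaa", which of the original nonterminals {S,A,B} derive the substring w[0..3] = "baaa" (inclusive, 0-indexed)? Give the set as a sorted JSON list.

Convert to CNF:
  S -> B T2 | T0 A | T0 T0 | T1 B | a
  A -> S B | T0 T1 | c
  B -> B T2 | a
  T0 -> b
  T1 -> c
  T2 -> a

Fill CYK table bottom-up (cells [i..j] with 0 ≤ i ≤ j ≤ 3 only):
  T[0,0] 'b' = {T0}  orig:{}
  T[1,1] 'a' = {B,S,T2}  orig:{B,S}
  T[2,2] 'a' = {B,S,T2}  orig:{B,S}
  T[3,3] 'a' = {B,S,T2}  orig:{B,S}
  T[0,1] 'ba' = ∅
  T[1,2] 'aa' = {A,B,S}
  T[2,3] 'aa' = {A,B,S}
  T[0,2] 'baa' = {S}
  T[1,3] 'aaa' = {A,B,S}
  T[0,3] 'baaa' = {A,S}

Original NTs in T[0,3] deriving "baaa": ["A", "S"]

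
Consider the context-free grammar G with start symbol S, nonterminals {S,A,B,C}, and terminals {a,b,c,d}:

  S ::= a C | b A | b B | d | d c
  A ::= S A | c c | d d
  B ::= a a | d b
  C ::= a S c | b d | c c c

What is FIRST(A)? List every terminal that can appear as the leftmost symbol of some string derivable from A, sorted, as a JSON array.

FIRST iteration:
iter 1:
  A via A→c c: +{c}
  A via A→d d: +{d}
  B via B→a a: +{a}
  B via B→d b: +{d}
  C via C→a S c: +{a}
  C via C→b d: +{b}
  C via C→c c c: +{c}
  S via S→a C: +{a}
  S via S→b A: +{b}
  S via S→d: +{d}
  S: {a,b,d}  A: {c,d}  B: {a,d}  C: {a,b,c}
iter 2:
  A via A→S A: +{a,b}
  S: {a,b,d}  A: {a,b,c,d}  B: {a,d}  C: {a,b,c}
iter 3: — fixpoint
  S: {a,b,d}  A: {a,b,c,d}  B: {a,d}  C: {a,b,c}

FIRST(A) = ["a", "b", "c", "d"]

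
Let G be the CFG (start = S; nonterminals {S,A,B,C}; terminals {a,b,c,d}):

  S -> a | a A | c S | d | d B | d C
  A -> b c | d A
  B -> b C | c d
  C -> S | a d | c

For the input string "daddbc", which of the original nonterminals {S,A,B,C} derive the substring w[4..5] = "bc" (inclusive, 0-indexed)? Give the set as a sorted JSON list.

CNF form of G:
  S -> T1 S | T2 B | T2 C | T3 A | a | d
  A -> T0 T1 | T2 A
  B -> T0 C | T1 T2
  C -> T1 S | T2 B | T2 C | T3 A | T3 T2 | a | c | d
  T0 -> b
  T1 -> c
  T2 -> d
  T3 -> a

CYK fill, restricted to cells inside w[4..5]:
  cell(4,4) b: {T0}  orig:{}
  cell(5,5) c: {C,T1}  orig:{C}
  cell(4,5) bc: {A,B}

Original NTs in T[4,5] deriving "bc": ["A", "B"]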